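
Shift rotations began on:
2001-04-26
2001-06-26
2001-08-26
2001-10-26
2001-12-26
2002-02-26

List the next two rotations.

2002-04-26, 2002-06-26

The day-of-month is always 26 (61, 61, 61, 61, 62 days between events).
So this recurs on the 26th of every 2 months.
Next: April 2002 → 2002-04-26.
Next: June 2002 → 2002-06-26.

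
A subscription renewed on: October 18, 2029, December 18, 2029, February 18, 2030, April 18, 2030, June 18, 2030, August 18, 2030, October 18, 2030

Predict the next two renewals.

Each date is the 18th; the gaps (61, 62, 59, 61, 61, 61) track the month lengths.
The rule is the 18th of every 2 months.
December 2030: December 18, 2030.
February 2031: February 18, 2031.

December 18, 2030; February 18, 2031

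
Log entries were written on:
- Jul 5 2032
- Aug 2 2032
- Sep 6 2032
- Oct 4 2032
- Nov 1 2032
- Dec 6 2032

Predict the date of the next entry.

Jan 3 2033

These are Mondays at 28- or 35-day spacing (28, 35, 28, 28, 35).
The pattern: 1st Monday of the month.
1st Monday of January 2033: Jan 3 2033.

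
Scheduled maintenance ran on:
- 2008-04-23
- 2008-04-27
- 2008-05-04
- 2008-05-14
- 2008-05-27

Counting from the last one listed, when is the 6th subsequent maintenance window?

Gaps: 4, 7, 10, 13 days — each gap is 3 larger than the previous one.
Next gap: 16 days. 2008-05-27 + 16 days = 2008-06-12.
Next gap: 19 days. 2008-06-12 + 19 days = 2008-07-01.
Next gap: 22 days. 2008-07-01 + 22 days = 2008-07-23.
Next gap: 25 days. 2008-07-23 + 25 days = 2008-08-17.
Next gap: 28 days. 2008-08-17 + 28 days = 2008-09-14.
Next gap: 31 days. 2008-09-14 + 31 days = 2008-10-15.

2008-10-15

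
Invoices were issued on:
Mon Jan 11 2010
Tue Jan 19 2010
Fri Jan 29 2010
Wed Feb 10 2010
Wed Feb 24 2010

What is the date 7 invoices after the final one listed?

Wed Jul 28 2010

Gaps: 8, 10, 12, 14 days — each gap is 2 larger than the previous one.
Next gap: 16 days. Wed Feb 24 2010 + 16 days = Fri Mar 12 2010.
Next gap: 18 days. Fri Mar 12 2010 + 18 days = Tue Mar 30 2010.
Next gap: 20 days. Tue Mar 30 2010 + 20 days = Mon Apr 19 2010.
Next gap: 22 days. Mon Apr 19 2010 + 22 days = Tue May 11 2010.
Next gap: 24 days. Tue May 11 2010 + 24 days = Fri Jun 4 2010.
Next gap: 26 days. Fri Jun 4 2010 + 26 days = Wed Jun 30 2010.
Next gap: 28 days. Wed Jun 30 2010 + 28 days = Wed Jul 28 2010.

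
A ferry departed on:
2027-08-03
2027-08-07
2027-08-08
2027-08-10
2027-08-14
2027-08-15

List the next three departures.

The gap pattern 4, 1, 2, 4, 1 repeats every 3 events.
These are the Tuesdays, Saturdays and Sundays of each week.
The following Tuesday is 2027-08-17.
Next Saturday: 2027-08-21.
The following Sunday is 2027-08-22.

2027-08-17, 2027-08-21, 2027-08-22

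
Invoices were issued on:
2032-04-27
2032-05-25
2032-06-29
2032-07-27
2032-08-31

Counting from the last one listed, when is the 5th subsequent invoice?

2033-01-25

Every date is a Tuesday; gaps 28, 35, 28, 35 days.
Each is the last Tuesday of its month (at least one falls on the 29th or later, ruling out '4th Tuesday').
Last Tuesday of September 2032: 2032-09-28.
October 2032 ends with Tuesday 2032-10-26.
Last Tuesday of November 2032: 2032-11-30.
December 2032 ends with Tuesday 2032-12-28.
January 2033 ends with Tuesday 2033-01-25.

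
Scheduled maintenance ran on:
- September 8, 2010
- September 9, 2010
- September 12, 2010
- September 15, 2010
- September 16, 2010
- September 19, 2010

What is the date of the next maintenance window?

Every event lands on a Wednesday or Thursday or Sunday (gaps cycle 1, 3, 3, 1, 3).
So the schedule is: every Wednesday, Thursday and Sunday.
Next Wednesday: September 22, 2010.

September 22, 2010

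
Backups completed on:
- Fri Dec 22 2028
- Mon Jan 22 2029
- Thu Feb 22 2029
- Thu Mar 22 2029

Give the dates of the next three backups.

Sun Apr 22 2029, Tue May 22 2029, Fri Jun 22 2029

The day-of-month is always 22 (31, 31, 28 days between events).
So this recurs on the 22nd of each month.
Next: April 2029 → Sun Apr 22 2029.
Next: May 2029 → Tue May 22 2029.
Next: June 2029 → Fri Jun 22 2029.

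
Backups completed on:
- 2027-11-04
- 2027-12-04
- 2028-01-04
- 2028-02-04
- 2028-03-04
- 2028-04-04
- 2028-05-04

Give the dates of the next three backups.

2028-06-04, 2028-07-04, 2028-08-04

Gaps: 30, 31, 31, 29, 31, 30 days — not constant. Every event is on the 4th of the month.
Pattern: the 4th of each month.
June 2028: 2028-06-04.
July 2028: 2028-07-04.
August 2028: 2028-08-04.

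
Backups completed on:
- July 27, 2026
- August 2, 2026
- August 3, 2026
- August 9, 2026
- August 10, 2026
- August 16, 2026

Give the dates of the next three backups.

August 17, 2026; August 23, 2026; August 24, 2026

Gaps: 6, 1, 6, 1, 6 days — not constant, but cyclic with period 2.
The events fall on every Monday and Sunday.
Next Monday: August 17, 2026.
The following Sunday is August 23, 2026.
Next Monday: August 24, 2026.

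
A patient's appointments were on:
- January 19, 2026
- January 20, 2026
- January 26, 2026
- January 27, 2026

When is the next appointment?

February 2, 2026

The gap pattern 1, 6, 1 repeats every 2 events.
These are the Mondays and Tuesdays of each week.
The following Monday is February 2, 2026.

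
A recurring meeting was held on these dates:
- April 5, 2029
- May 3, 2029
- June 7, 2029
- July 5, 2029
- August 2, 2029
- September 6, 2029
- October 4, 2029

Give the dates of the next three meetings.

Gaps: 28, 35, 28, 28, 35, 28 days — a mix of 28 and 35. Every date is a Thursday.
Each is the 1st Thursday of its month.
1st Thursday of November 2029: November 1, 2029.
December 2029 — 1st Thursday is December 6, 2029.
1st Thursday of January 2030: January 3, 2030.

November 1, 2029; December 6, 2029; January 3, 2030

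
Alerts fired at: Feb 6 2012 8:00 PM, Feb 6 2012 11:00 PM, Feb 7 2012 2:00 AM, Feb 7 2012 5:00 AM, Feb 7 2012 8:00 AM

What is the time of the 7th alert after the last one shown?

Gaps: 3, 3, 3, 3 hours — each event is 3 hours after the previous one.
Feb 7 2012 8:00 AM + 3 h = Feb 7 2012 11:00 AM.
Feb 7 2012 11:00 AM + 3 h = Feb 7 2012 2:00 PM.
Feb 7 2012 2:00 PM + 3 h = Feb 7 2012 5:00 PM.
Feb 7 2012 5:00 PM + 3 h = Feb 7 2012 8:00 PM.
Feb 7 2012 8:00 PM + 3 h = Feb 7 2012 11:00 PM.
Feb 7 2012 11:00 PM + 3 h = Feb 8 2012 2:00 AM.
Feb 8 2012 2:00 AM + 3 h = Feb 8 2012 5:00 AM.

Feb 8 2012 5:00 AM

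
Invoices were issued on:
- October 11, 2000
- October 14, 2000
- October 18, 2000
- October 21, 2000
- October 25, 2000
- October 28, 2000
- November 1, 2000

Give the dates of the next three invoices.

November 4, 2000; November 8, 2000; November 11, 2000

Every event lands on a Wednesday or Saturday (gaps cycle 3, 4, 3, 4, 3, 4).
So the schedule is: every Wednesday and Saturday.
The following Saturday is November 4, 2000.
The following Wednesday is November 8, 2000.
Next Saturday: November 11, 2000.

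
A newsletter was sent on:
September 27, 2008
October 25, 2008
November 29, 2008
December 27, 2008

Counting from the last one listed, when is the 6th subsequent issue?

June 27, 2009

All Saturdays; the gaps (28, 35, 28) vary with month length.
This is the last Saturday of each month.
Last Saturday of January 2009: January 31, 2009.
February 2009 ends with Saturday February 28, 2009.
March 2009 ends with Saturday March 28, 2009.
April 2009 ends with Saturday April 25, 2009.
Last Saturday of May 2009: May 30, 2009.
June 2009 ends with Saturday June 27, 2009.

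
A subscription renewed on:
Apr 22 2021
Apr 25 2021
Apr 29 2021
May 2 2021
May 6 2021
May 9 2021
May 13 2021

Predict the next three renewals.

May 16 2021, May 20 2021, May 23 2021

Every event lands on a Thursday or Sunday (gaps cycle 3, 4, 3, 4, 3, 4).
So the schedule is: every Thursday and Sunday.
Next Sunday: May 16 2021.
Next Thursday: May 20 2021.
Next Sunday: May 23 2021.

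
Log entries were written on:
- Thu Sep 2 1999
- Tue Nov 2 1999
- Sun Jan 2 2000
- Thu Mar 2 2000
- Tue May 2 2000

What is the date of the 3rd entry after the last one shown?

Each date is the 2nd; the gaps (61, 61, 60, 61) track the month lengths.
The rule is the 2nd of every 2 months.
Next: July 2000 → Sun Jul 2 2000.
September 2000: Sat Sep 2 2000.
Next: November 2000 → Thu Nov 2 2000.

Thu Nov 2 2000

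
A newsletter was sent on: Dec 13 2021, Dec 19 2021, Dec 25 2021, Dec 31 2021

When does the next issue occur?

Every event comes 6 days after the last (6, 6, 6).
Dec 31 2021 + 6 days = Jan 6 2022.

Jan 6 2022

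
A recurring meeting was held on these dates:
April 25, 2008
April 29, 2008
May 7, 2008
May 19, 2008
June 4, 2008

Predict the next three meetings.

June 24, 2008; July 18, 2008; August 15, 2008

Gaps: 4, 8, 12, 16 days — each gap is 4 larger than the previous one.
Next gap: 20 days. June 4, 2008 + 20 days = June 24, 2008.
Next gap: 24 days. June 24, 2008 + 24 days = July 18, 2008.
Next gap: 28 days. July 18, 2008 + 28 days = August 15, 2008.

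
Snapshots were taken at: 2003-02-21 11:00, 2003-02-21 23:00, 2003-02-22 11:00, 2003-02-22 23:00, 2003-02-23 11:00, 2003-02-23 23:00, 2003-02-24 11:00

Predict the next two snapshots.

2003-02-24 23:00, 2003-02-25 11:00

Gaps: 12, 12, 12, 12, 12, 12 hours — each event is 12 hours after the previous one.
2003-02-24 11:00 + 12 h = 2003-02-24 23:00.
2003-02-24 23:00 + 12 h = 2003-02-25 11:00.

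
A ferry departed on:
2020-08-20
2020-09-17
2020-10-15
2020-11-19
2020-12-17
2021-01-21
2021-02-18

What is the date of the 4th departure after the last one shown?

All dates are Thursdays, 28, 28, 35, 28, 35, 28 days apart.
Specifically, the 3rd Thursday of each month.
March 2021 — 3rd Thursday is 2021-03-18.
3rd Thursday of April 2021: 2021-04-15.
May 2021 — 3rd Thursday is 2021-05-20.
June 2021 — 3rd Thursday is 2021-06-17.

2021-06-17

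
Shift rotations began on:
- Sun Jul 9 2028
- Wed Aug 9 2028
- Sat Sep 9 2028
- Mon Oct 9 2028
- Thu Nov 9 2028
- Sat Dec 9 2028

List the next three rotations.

Each date is the 9th; the gaps (31, 31, 30, 31, 30) track the month lengths.
The rule is the 9th of each month.
Next: January 2029 → Tue Jan 9 2029.
February 2029: Fri Feb 9 2029.
March 2029: Fri Mar 9 2029.

Tue Jan 9 2029, Fri Feb 9 2029, Fri Mar 9 2029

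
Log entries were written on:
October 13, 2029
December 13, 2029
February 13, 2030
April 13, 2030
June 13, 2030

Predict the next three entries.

August 13, 2030; October 13, 2030; December 13, 2030

Gaps: 61, 62, 59, 61 days — not constant. Every event is on the 13th of the month.
Pattern: the 13th of every 2 months.
August 2030: August 13, 2030.
Next: October 2030 → October 13, 2030.
Next: December 2030 → December 13, 2030.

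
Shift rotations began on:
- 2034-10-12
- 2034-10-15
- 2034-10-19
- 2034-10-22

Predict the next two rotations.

Every event lands on a Thursday or Sunday (gaps cycle 3, 4, 3).
So the schedule is: every Thursday and Sunday.
Next Thursday: 2034-10-26.
Next Sunday: 2034-10-29.

2034-10-26, 2034-10-29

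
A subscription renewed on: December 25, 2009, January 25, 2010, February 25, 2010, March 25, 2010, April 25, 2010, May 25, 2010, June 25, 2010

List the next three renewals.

July 25, 2010; August 25, 2010; September 25, 2010

Gaps: 31, 31, 28, 31, 30, 31 days — not constant. Every event is on the 25th of the month.
Pattern: the 25th of each month.
Next: July 2010 → July 25, 2010.
August 2010: August 25, 2010.
Next: September 2010 → September 25, 2010.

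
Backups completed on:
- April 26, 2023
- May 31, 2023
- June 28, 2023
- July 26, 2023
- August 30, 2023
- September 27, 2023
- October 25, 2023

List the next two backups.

November 29, 2023; December 27, 2023

Every date is a Wednesday; gaps 35, 28, 28, 35, 28, 28 days.
Each is the last Wednesday of its month (at least one falls on the 29th or later, ruling out '4th Wednesday').
November 2023 ends with Wednesday November 29, 2023.
December 2023 ends with Wednesday December 27, 2023.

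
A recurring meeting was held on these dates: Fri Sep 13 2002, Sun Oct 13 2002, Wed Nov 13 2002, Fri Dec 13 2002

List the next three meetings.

Mon Jan 13 2003, Thu Feb 13 2003, Thu Mar 13 2003

Gaps: 30, 31, 30 days — not constant. Every event is on the 13th of the month.
Pattern: the 13th of each month.
Next: January 2003 → Mon Jan 13 2003.
Next: February 2003 → Thu Feb 13 2003.
Next: March 2003 → Thu Mar 13 2003.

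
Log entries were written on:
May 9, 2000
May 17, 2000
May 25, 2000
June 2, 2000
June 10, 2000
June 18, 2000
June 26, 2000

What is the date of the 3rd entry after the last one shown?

Gaps between consecutive events: 8, 8, 8, 8, 8, 8 days — a constant 8-day interval.
June 26, 2000 + 8 days = July 4, 2000.
July 4, 2000 + 8 days = July 12, 2000.
July 12, 2000 + 8 days = July 20, 2000.

July 20, 2000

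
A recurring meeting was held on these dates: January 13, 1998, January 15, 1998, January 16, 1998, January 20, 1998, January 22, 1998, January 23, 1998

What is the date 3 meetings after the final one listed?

January 30, 1998

The gap pattern 2, 1, 4, 2, 1 repeats every 3 events.
These are the Tuesdays, Thursdays and Fridays of each week.
Next Tuesday: January 27, 1998.
The following Thursday is January 29, 1998.
The following Friday is January 30, 1998.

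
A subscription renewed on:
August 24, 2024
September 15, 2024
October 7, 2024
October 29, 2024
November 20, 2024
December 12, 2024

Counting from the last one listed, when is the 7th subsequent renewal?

Every event comes 22 days after the last (22, 22, 22, 22, 22).
December 12, 2024 + 22 days = January 3, 2025.
January 3, 2025 + 22 days = January 25, 2025.
January 25, 2025 + 22 days = February 16, 2025.
February 16, 2025 + 22 days = March 10, 2025.
March 10, 2025 + 22 days = April 1, 2025.
April 1, 2025 + 22 days = April 23, 2025.
April 23, 2025 + 22 days = May 15, 2025.

May 15, 2025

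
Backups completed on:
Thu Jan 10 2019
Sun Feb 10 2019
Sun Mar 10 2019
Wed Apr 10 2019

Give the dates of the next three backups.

Gaps: 31, 28, 31 days — not constant. Every event is on the 10th of the month.
Pattern: the 10th of each month.
Next: May 2019 → Fri May 10 2019.
June 2019: Mon Jun 10 2019.
Next: July 2019 → Wed Jul 10 2019.

Fri May 10 2019, Mon Jun 10 2019, Wed Jul 10 2019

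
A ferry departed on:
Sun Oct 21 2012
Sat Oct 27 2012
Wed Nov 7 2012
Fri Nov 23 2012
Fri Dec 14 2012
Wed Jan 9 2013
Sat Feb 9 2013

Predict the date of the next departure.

Gaps: 6, 11, 16, 21, 26, 31 days — each gap is 5 larger than the previous one.
Next gap: 36 days. Sat Feb 9 2013 + 36 days = Sun Mar 17 2013.

Sun Mar 17 2013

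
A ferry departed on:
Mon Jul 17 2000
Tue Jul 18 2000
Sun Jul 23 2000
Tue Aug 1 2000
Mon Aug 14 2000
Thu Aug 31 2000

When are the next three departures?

Thu Sep 21 2000, Mon Oct 16 2000, Tue Nov 14 2000

Gaps: 1, 5, 9, 13, 17 days — each gap is 4 larger than the previous one.
Next gap: 21 days. Thu Aug 31 2000 + 21 days = Thu Sep 21 2000.
Next gap: 25 days. Thu Sep 21 2000 + 25 days = Mon Oct 16 2000.
Next gap: 29 days. Mon Oct 16 2000 + 29 days = Tue Nov 14 2000.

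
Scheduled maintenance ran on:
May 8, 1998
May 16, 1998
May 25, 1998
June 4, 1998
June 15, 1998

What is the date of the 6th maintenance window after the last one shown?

Gaps: 8, 9, 10, 11 days — each gap is 1 larger than the previous one.
Next gap: 12 days. June 15, 1998 + 12 days = June 27, 1998.
Next gap: 13 days. June 27, 1998 + 13 days = July 10, 1998.
Next gap: 14 days. July 10, 1998 + 14 days = July 24, 1998.
Next gap: 15 days. July 24, 1998 + 15 days = August 8, 1998.
Next gap: 16 days. August 8, 1998 + 16 days = August 24, 1998.
Next gap: 17 days. August 24, 1998 + 17 days = September 10, 1998.

September 10, 1998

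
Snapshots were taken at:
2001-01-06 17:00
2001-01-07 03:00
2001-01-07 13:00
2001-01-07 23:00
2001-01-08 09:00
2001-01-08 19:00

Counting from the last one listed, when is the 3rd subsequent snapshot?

2001-01-10 01:00

The interval is a steady 10 hours (10, 10, 10, 10, 10).
2001-01-08 19:00 + 10 h = 2001-01-09 05:00.
2001-01-09 05:00 + 10 h = 2001-01-09 15:00.
2001-01-09 15:00 + 10 h = 2001-01-10 01:00.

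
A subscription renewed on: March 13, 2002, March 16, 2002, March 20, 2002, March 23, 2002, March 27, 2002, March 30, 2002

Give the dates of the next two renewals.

April 3, 2002; April 6, 2002

Gaps: 3, 4, 3, 4, 3 days — not constant, but cyclic with period 2.
The events fall on every Wednesday and Saturday.
Next Wednesday: April 3, 2002.
Next Saturday: April 6, 2002.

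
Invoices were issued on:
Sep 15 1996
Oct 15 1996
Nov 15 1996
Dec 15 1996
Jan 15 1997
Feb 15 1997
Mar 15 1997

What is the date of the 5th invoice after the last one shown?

Aug 15 1997

Gaps: 30, 31, 30, 31, 31, 28 days — not constant. Every event is on the 15th of the month.
Pattern: the 15th of each month.
April 1997: Apr 15 1997.
Next: May 1997 → May 15 1997.
June 1997: Jun 15 1997.
Next: July 1997 → Jul 15 1997.
Next: August 1997 → Aug 15 1997.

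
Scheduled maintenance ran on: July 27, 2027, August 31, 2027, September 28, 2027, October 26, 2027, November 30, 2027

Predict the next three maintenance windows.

All Tuesdays; the gaps (35, 28, 28, 35) vary with month length.
This is the last Tuesday of each month.
Last Tuesday of December 2027: December 28, 2027.
Last Tuesday of January 2028: January 25, 2028.
February 2028 ends with Tuesday February 29, 2028.

December 28, 2027; January 25, 2028; February 29, 2028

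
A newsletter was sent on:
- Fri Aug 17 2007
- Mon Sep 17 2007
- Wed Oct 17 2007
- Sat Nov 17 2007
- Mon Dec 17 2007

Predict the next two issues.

Thu Jan 17 2008, Sun Feb 17 2008

The day-of-month is always 17 (31, 30, 31, 30 days between events).
So this recurs on the 17th of each month.
January 2008: Thu Jan 17 2008.
Next: February 2008 → Sun Feb 17 2008.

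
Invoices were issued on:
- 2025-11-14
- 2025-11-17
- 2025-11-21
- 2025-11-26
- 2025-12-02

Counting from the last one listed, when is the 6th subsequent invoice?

2026-01-28

The spacing grows by 1 each time: 3, 4, 5, 6 days.
Next gap: 7 days. 2025-12-02 + 7 days = 2025-12-09.
Next gap: 8 days. 2025-12-09 + 8 days = 2025-12-17.
Next gap: 9 days. 2025-12-17 + 9 days = 2025-12-26.
Next gap: 10 days. 2025-12-26 + 10 days = 2026-01-05.
Next gap: 11 days. 2026-01-05 + 11 days = 2026-01-16.
Next gap: 12 days. 2026-01-16 + 12 days = 2026-01-28.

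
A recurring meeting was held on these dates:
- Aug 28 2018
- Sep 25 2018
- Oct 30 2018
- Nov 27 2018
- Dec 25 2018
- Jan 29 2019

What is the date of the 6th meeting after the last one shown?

Jul 30 2019

All Tuesdays; the gaps (28, 35, 28, 28, 35) vary with month length.
This is the last Tuesday of each month.
Last Tuesday of February 2019: Feb 26 2019.
March 2019 ends with Tuesday Mar 26 2019.
Last Tuesday of April 2019: Apr 30 2019.
Last Tuesday of May 2019: May 28 2019.
June 2019 ends with Tuesday Jun 25 2019.
July 2019 ends with Tuesday Jul 30 2019.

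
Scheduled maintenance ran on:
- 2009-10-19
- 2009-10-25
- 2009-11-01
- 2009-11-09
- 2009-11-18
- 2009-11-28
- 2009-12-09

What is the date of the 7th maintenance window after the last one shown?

2010-03-24

Gaps: 6, 7, 8, 9, 10, 11 days — each gap is 1 larger than the previous one.
Next gap: 12 days. 2009-12-09 + 12 days = 2009-12-21.
Next gap: 13 days. 2009-12-21 + 13 days = 2010-01-03.
Next gap: 14 days. 2010-01-03 + 14 days = 2010-01-17.
Next gap: 15 days. 2010-01-17 + 15 days = 2010-02-01.
Next gap: 16 days. 2010-02-01 + 16 days = 2010-02-17.
Next gap: 17 days. 2010-02-17 + 17 days = 2010-03-06.
Next gap: 18 days. 2010-03-06 + 18 days = 2010-03-24.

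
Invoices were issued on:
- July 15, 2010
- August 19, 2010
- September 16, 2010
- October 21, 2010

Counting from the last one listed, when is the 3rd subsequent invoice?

Gaps: 35, 28, 35 days — a mix of 28 and 35. Every date is a Thursday.
Each is the 3rd Thursday of its month.
3rd Thursday of November 2010: November 18, 2010.
December 2010 — 3rd Thursday is December 16, 2010.
3rd Thursday of January 2011: January 20, 2011.

January 20, 2011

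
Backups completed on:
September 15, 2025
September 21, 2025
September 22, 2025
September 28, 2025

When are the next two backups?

September 29, 2025; October 5, 2025

Gaps: 6, 1, 6 days — not constant, but cyclic with period 2.
The events fall on every Monday and Sunday.
The following Monday is September 29, 2025.
Next Sunday: October 5, 2025.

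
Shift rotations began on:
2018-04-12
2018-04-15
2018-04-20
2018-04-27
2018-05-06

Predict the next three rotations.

Intervals are 3, 5, 7, 9 days — an arithmetic progression with common difference 2.
Next gap: 11 days. 2018-05-06 + 11 days = 2018-05-17.
Next gap: 13 days. 2018-05-17 + 13 days = 2018-05-30.
Next gap: 15 days. 2018-05-30 + 15 days = 2018-06-14.

2018-05-17, 2018-05-30, 2018-06-14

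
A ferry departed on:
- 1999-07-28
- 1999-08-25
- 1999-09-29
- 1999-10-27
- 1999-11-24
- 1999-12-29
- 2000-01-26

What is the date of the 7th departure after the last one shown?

2000-08-30

All Wednesdays; the gaps (28, 35, 28, 28, 35, 28) vary with month length.
This is the last Wednesday of each month.
Last Wednesday of February 2000: 2000-02-23.
March 2000 ends with Wednesday 2000-03-29.
April 2000 ends with Wednesday 2000-04-26.
May 2000 ends with Wednesday 2000-05-31.
Last Wednesday of June 2000: 2000-06-28.
July 2000 ends with Wednesday 2000-07-26.
Last Wednesday of August 2000: 2000-08-30.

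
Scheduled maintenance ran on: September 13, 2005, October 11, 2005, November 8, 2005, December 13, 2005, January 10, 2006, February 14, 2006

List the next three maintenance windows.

These are Tuesdays at 28- or 35-day spacing (28, 28, 35, 28, 35).
The pattern: 2nd Tuesday of the month.
March 2006 — 2nd Tuesday is March 14, 2006.
2nd Tuesday of April 2006: April 11, 2006.
May 2006 — 2nd Tuesday is May 9, 2006.

March 14, 2006; April 11, 2006; May 9, 2006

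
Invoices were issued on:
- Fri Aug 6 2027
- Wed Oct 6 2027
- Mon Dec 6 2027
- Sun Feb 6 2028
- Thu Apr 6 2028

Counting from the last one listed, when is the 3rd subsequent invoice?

The day-of-month is always 6 (61, 61, 62, 60 days between events).
So this recurs on the 6th of every 2 months.
June 2028: Tue Jun 6 2028.
Next: August 2028 → Sun Aug 6 2028.
October 2028: Fri Oct 6 2028.

Fri Oct 6 2028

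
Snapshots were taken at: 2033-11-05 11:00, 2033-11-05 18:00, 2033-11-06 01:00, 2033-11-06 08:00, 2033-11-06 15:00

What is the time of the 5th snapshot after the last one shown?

Gaps: 7, 7, 7, 7 hours — each event is 7 hours after the previous one.
2033-11-06 15:00 + 7 h = 2033-11-06 22:00.
2033-11-06 22:00 + 7 h = 2033-11-07 05:00.
2033-11-07 05:00 + 7 h = 2033-11-07 12:00.
2033-11-07 12:00 + 7 h = 2033-11-07 19:00.
2033-11-07 19:00 + 7 h = 2033-11-08 02:00.

2033-11-08 02:00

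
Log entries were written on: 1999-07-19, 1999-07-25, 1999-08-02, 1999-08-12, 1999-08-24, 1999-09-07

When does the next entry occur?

Gaps: 6, 8, 10, 12, 14 days — each gap is 2 larger than the previous one.
Next gap: 16 days. 1999-09-07 + 16 days = 1999-09-23.

1999-09-23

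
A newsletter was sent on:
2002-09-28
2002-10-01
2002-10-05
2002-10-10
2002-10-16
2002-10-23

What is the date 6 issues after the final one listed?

2002-12-25

Intervals are 3, 4, 5, 6, 7 days — an arithmetic progression with common difference 1.
Next gap: 8 days. 2002-10-23 + 8 days = 2002-10-31.
Next gap: 9 days. 2002-10-31 + 9 days = 2002-11-09.
Next gap: 10 days. 2002-11-09 + 10 days = 2002-11-19.
Next gap: 11 days. 2002-11-19 + 11 days = 2002-11-30.
Next gap: 12 days. 2002-11-30 + 12 days = 2002-12-12.
Next gap: 13 days. 2002-12-12 + 13 days = 2002-12-25.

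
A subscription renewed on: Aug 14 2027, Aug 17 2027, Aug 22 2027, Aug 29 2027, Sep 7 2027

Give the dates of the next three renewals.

Sep 18 2027, Oct 1 2027, Oct 16 2027

Gaps: 3, 5, 7, 9 days — each gap is 2 larger than the previous one.
Next gap: 11 days. Sep 7 2027 + 11 days = Sep 18 2027.
Next gap: 13 days. Sep 18 2027 + 13 days = Oct 1 2027.
Next gap: 15 days. Oct 1 2027 + 15 days = Oct 16 2027.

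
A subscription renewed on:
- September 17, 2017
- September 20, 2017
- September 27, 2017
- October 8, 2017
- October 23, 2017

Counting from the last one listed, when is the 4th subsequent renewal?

The spacing grows by 4 each time: 3, 7, 11, 15 days.
Next gap: 19 days. October 23, 2017 + 19 days = November 11, 2017.
Next gap: 23 days. November 11, 2017 + 23 days = December 4, 2017.
Next gap: 27 days. December 4, 2017 + 27 days = December 31, 2017.
Next gap: 31 days. December 31, 2017 + 31 days = January 31, 2018.

January 31, 2018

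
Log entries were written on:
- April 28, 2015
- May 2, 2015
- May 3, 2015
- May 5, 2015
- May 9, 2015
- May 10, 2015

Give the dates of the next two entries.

The gap pattern 4, 1, 2, 4, 1 repeats every 3 events.
These are the Tuesdays, Saturdays and Sundays of each week.
The following Tuesday is May 12, 2015.
The following Saturday is May 16, 2015.

May 12, 2015; May 16, 2015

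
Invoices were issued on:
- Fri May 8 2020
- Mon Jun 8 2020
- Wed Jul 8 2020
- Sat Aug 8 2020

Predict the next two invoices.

Gaps: 31, 30, 31 days — not constant. Every event is on the 8th of the month.
Pattern: the 8th of each month.
Next: September 2020 → Tue Sep 8 2020.
Next: October 2020 → Thu Oct 8 2020.

Tue Sep 8 2020, Thu Oct 8 2020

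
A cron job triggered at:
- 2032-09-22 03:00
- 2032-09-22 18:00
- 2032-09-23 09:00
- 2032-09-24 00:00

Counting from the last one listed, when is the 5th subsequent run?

2032-09-27 03:00

The interval is a steady 15 hours (15, 15, 15).
2032-09-24 00:00 + 15 h = 2032-09-24 15:00.
2032-09-24 15:00 + 15 h = 2032-09-25 06:00.
2032-09-25 06:00 + 15 h = 2032-09-25 21:00.
2032-09-25 21:00 + 15 h = 2032-09-26 12:00.
2032-09-26 12:00 + 15 h = 2032-09-27 03:00.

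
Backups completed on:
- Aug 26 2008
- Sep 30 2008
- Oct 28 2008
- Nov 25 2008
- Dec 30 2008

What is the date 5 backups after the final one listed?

All Tuesdays; the gaps (35, 28, 28, 35) vary with month length.
This is the last Tuesday of each month.
January 2009 ends with Tuesday Jan 27 2009.
February 2009 ends with Tuesday Feb 24 2009.
March 2009 ends with Tuesday Mar 31 2009.
Last Tuesday of April 2009: Apr 28 2009.
May 2009 ends with Tuesday May 26 2009.

May 26 2009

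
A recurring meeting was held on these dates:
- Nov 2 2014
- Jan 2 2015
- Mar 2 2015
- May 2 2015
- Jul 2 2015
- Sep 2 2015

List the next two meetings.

Nov 2 2015, Jan 2 2016

Gaps: 61, 59, 61, 61, 62 days — not constant. Every event is on the 2nd of the month.
Pattern: the 2nd of every 2 months.
November 2015: Nov 2 2015.
Next: January 2016 → Jan 2 2016.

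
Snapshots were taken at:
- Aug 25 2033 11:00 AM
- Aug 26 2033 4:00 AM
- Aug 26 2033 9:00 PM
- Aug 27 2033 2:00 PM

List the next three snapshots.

Aug 28 2033 7:00 AM, Aug 29 2033 12:00 AM, Aug 29 2033 5:00 PM

Gaps: 17, 17, 17 hours — each event is 17 hours after the previous one.
Aug 27 2033 2:00 PM + 17 h = Aug 28 2033 7:00 AM.
Aug 28 2033 7:00 AM + 17 h = Aug 29 2033 12:00 AM.
Aug 29 2033 12:00 AM + 17 h = Aug 29 2033 5:00 PM.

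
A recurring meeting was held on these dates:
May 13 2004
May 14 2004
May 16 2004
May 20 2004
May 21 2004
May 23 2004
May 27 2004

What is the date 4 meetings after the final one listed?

Gaps: 1, 2, 4, 1, 2, 4 days — not constant, but cyclic with period 3.
The events fall on every Thursday, Friday and Sunday.
Next Friday: May 28 2004.
Next Sunday: May 30 2004.
Next Thursday: Jun 3 2004.
Next Friday: Jun 4 2004.

Jun 4 2004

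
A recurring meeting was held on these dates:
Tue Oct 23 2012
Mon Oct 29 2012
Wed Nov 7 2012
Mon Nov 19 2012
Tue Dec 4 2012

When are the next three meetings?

Intervals are 6, 9, 12, 15 days — an arithmetic progression with common difference 3.
Next gap: 18 days. Tue Dec 4 2012 + 18 days = Sat Dec 22 2012.
Next gap: 21 days. Sat Dec 22 2012 + 21 days = Sat Jan 12 2013.
Next gap: 24 days. Sat Jan 12 2013 + 24 days = Tue Feb 5 2013.

Sat Dec 22 2012, Sat Jan 12 2013, Tue Feb 5 2013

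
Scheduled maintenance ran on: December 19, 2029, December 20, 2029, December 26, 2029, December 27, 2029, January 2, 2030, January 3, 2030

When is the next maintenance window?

January 9, 2030

Gaps: 1, 6, 1, 6, 1 days — not constant, but cyclic with period 2.
The events fall on every Wednesday and Thursday.
Next Wednesday: January 9, 2030.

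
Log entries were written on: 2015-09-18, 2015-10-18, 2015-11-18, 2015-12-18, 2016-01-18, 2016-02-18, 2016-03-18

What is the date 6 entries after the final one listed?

2016-09-18

Each date is the 18th; the gaps (30, 31, 30, 31, 31, 29) track the month lengths.
The rule is the 18th of each month.
Next: April 2016 → 2016-04-18.
Next: May 2016 → 2016-05-18.
Next: June 2016 → 2016-06-18.
July 2016: 2016-07-18.
August 2016: 2016-08-18.
Next: September 2016 → 2016-09-18.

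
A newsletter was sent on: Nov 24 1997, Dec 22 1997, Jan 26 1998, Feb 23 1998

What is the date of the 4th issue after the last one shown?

All dates are Mondays, 28, 35, 28 days apart.
Specifically, the 4th Monday of each month.
March 1998 — 4th Monday is Mar 23 1998.
April 1998 — 4th Monday is Apr 27 1998.
4th Monday of May 1998: May 25 1998.
4th Monday of June 1998: Jun 22 1998.

Jun 22 1998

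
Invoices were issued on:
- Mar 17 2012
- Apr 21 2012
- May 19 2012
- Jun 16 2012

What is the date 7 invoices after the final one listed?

These are Saturdays at 28- or 35-day spacing (35, 28, 28).
The pattern: 3rd Saturday of the month.
3rd Saturday of July 2012: Jul 21 2012.
August 2012 — 3rd Saturday is Aug 18 2012.
3rd Saturday of September 2012: Sep 15 2012.
3rd Saturday of October 2012: Oct 20 2012.
3rd Saturday of November 2012: Nov 17 2012.
December 2012 — 3rd Saturday is Dec 15 2012.
January 2013 — 3rd Saturday is Jan 19 2013.

Jan 19 2013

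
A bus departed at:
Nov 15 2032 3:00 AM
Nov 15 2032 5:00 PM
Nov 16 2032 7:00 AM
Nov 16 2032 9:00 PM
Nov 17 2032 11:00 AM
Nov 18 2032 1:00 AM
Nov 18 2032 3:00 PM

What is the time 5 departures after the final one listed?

Nov 21 2032 1:00 PM

Gaps: 14, 14, 14, 14, 14, 14 hours — each event is 14 hours after the previous one.
Nov 18 2032 3:00 PM + 14 h = Nov 19 2032 5:00 AM.
Nov 19 2032 5:00 AM + 14 h = Nov 19 2032 7:00 PM.
Nov 19 2032 7:00 PM + 14 h = Nov 20 2032 9:00 AM.
Nov 20 2032 9:00 AM + 14 h = Nov 20 2032 11:00 PM.
Nov 20 2032 11:00 PM + 14 h = Nov 21 2032 1:00 PM.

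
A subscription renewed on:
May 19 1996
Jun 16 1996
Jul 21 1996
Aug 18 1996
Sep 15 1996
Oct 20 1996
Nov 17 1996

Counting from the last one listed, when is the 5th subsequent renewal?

These are Sundays at 28- or 35-day spacing (28, 35, 28, 28, 35, 28).
The pattern: 3rd Sunday of the month.
December 1996 — 3rd Sunday is Dec 15 1996.
January 1997 — 3rd Sunday is Jan 19 1997.
February 1997 — 3rd Sunday is Feb 16 1997.
3rd Sunday of March 1997: Mar 16 1997.
3rd Sunday of April 1997: Apr 20 1997.

Apr 20 1997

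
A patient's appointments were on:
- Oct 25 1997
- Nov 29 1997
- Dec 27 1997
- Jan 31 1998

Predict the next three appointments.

All Saturdays; the gaps (35, 28, 35) vary with month length.
This is the last Saturday of each month.
Last Saturday of February 1998: Feb 28 1998.
Last Saturday of March 1998: Mar 28 1998.
Last Saturday of April 1998: Apr 25 1998.

Feb 28 1998, Mar 28 1998, Apr 25 1998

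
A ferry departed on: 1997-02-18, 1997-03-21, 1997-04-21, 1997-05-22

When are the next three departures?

Every event comes 31 days after the last (31, 31, 31).
1997-05-22 + 31 days = 1997-06-22.
1997-06-22 + 31 days = 1997-07-23.
1997-07-23 + 31 days = 1997-08-23.

1997-06-22, 1997-07-23, 1997-08-23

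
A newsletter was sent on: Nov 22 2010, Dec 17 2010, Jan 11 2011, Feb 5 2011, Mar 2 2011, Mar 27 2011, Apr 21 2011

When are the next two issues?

May 16 2011, Jun 10 2011

Every event comes 25 days after the last (25, 25, 25, 25, 25, 25).
Apr 21 2011 + 25 days = May 16 2011.
May 16 2011 + 25 days = Jun 10 2011.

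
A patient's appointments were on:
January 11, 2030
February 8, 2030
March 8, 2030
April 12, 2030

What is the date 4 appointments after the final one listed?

August 9, 2030

All dates are Fridays, 28, 28, 35 days apart.
Specifically, the 2nd Friday of each month.
2nd Friday of May 2030: May 10, 2030.
2nd Friday of June 2030: June 14, 2030.
July 2030 — 2nd Friday is July 12, 2030.
August 2030 — 2nd Friday is August 9, 2030.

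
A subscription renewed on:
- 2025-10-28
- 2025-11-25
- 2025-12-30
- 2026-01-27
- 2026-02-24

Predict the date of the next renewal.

2026-03-31

All Tuesdays; the gaps (28, 35, 28, 28) vary with month length.
This is the last Tuesday of each month.
March 2026 ends with Tuesday 2026-03-31.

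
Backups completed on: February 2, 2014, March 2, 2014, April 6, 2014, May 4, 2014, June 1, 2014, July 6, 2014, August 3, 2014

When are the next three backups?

September 7, 2014; October 5, 2014; November 2, 2014

All dates are Sundays, 28, 35, 28, 28, 35, 28 days apart.
Specifically, the 1st Sunday of each month.
September 2014 — 1st Sunday is September 7, 2014.
October 2014 — 1st Sunday is October 5, 2014.
1st Sunday of November 2014: November 2, 2014.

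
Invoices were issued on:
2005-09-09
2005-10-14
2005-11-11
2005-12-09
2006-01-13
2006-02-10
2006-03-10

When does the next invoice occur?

All dates are Fridays, 35, 28, 28, 35, 28, 28 days apart.
Specifically, the 2nd Friday of each month.
April 2006 — 2nd Friday is 2006-04-14.

2006-04-14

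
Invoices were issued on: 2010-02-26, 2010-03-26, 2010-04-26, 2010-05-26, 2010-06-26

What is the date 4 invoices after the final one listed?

Each date is the 26th; the gaps (28, 31, 30, 31) track the month lengths.
The rule is the 26th of each month.
July 2010: 2010-07-26.
Next: August 2010 → 2010-08-26.
September 2010: 2010-09-26.
October 2010: 2010-10-26.

2010-10-26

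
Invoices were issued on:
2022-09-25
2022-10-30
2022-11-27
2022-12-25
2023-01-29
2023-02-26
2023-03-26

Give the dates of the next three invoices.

Every date is a Sunday; gaps 35, 28, 28, 35, 28, 28 days.
Each is the last Sunday of its month (at least one falls on the 29th or later, ruling out '4th Sunday').
Last Sunday of April 2023: 2023-04-30.
Last Sunday of May 2023: 2023-05-28.
Last Sunday of June 2023: 2023-06-25.

2023-04-30, 2023-05-28, 2023-06-25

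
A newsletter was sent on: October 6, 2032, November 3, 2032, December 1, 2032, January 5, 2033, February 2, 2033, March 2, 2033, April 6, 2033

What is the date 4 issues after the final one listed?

August 3, 2033

These are Wednesdays at 28- or 35-day spacing (28, 28, 35, 28, 28, 35).
The pattern: 1st Wednesday of the month.
1st Wednesday of May 2033: May 4, 2033.
1st Wednesday of June 2033: June 1, 2033.
1st Wednesday of July 2033: July 6, 2033.
August 2033 — 1st Wednesday is August 3, 2033.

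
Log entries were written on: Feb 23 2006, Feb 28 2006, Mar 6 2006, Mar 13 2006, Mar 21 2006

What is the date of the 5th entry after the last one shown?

Gaps: 5, 6, 7, 8 days — each gap is 1 larger than the previous one.
Next gap: 9 days. Mar 21 2006 + 9 days = Mar 30 2006.
Next gap: 10 days. Mar 30 2006 + 10 days = Apr 9 2006.
Next gap: 11 days. Apr 9 2006 + 11 days = Apr 20 2006.
Next gap: 12 days. Apr 20 2006 + 12 days = May 2 2006.
Next gap: 13 days. May 2 2006 + 13 days = May 15 2006.

May 15 2006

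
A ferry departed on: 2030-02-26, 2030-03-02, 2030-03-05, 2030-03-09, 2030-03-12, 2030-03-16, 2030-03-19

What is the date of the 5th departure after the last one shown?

The gap pattern 4, 3, 4, 3, 4, 3 repeats every 2 events.
These are the Tuesdays and Saturdays of each week.
The following Saturday is 2030-03-23.
Next Tuesday: 2030-03-26.
Next Saturday: 2030-03-30.
Next Tuesday: 2030-04-02.
Next Saturday: 2030-04-06.

2030-04-06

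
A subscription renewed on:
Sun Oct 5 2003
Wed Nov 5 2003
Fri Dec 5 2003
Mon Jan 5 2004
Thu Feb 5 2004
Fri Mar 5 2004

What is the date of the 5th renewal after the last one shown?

Thu Aug 5 2004

Gaps: 31, 30, 31, 31, 29 days — not constant. Every event is on the 5th of the month.
Pattern: the 5th of each month.
April 2004: Mon Apr 5 2004.
Next: May 2004 → Wed May 5 2004.
Next: June 2004 → Sat Jun 5 2004.
Next: July 2004 → Mon Jul 5 2004.
August 2004: Thu Aug 5 2004.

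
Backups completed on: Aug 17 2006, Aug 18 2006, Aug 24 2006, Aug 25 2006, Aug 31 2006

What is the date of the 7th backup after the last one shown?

The gap pattern 1, 6, 1, 6 repeats every 2 events.
These are the Thursdays and Fridays of each week.
Next Friday: Sep 1 2006.
Next Thursday: Sep 7 2006.
The following Friday is Sep 8 2006.
Next Thursday: Sep 14 2006.
The following Friday is Sep 15 2006.
The following Thursday is Sep 21 2006.
Next Friday: Sep 22 2006.

Sep 22 2006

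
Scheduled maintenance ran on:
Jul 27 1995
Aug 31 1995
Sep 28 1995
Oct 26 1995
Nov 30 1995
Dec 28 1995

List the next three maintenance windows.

All Thursdays; the gaps (35, 28, 28, 35, 28) vary with month length.
This is the last Thursday of each month.
January 1996 ends with Thursday Jan 25 1996.
February 1996 ends with Thursday Feb 29 1996.
March 1996 ends with Thursday Mar 28 1996.

Jan 25 1996, Feb 29 1996, Mar 28 1996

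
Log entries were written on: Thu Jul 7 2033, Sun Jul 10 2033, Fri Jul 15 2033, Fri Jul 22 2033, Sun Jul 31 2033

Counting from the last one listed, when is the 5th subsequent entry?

Fri Oct 14 2033

Gaps: 3, 5, 7, 9 days — each gap is 2 larger than the previous one.
Next gap: 11 days. Sun Jul 31 2033 + 11 days = Thu Aug 11 2033.
Next gap: 13 days. Thu Aug 11 2033 + 13 days = Wed Aug 24 2033.
Next gap: 15 days. Wed Aug 24 2033 + 15 days = Thu Sep 8 2033.
Next gap: 17 days. Thu Sep 8 2033 + 17 days = Sun Sep 25 2033.
Next gap: 19 days. Sun Sep 25 2033 + 19 days = Fri Oct 14 2033.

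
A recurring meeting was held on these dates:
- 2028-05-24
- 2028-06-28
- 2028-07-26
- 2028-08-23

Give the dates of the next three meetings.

All dates are Wednesdays, 35, 28, 28 days apart.
Specifically, the 4th Wednesday of each month.
September 2028 — 4th Wednesday is 2028-09-27.
October 2028 — 4th Wednesday is 2028-10-25.
4th Wednesday of November 2028: 2028-11-22.

2028-09-27, 2028-10-25, 2028-11-22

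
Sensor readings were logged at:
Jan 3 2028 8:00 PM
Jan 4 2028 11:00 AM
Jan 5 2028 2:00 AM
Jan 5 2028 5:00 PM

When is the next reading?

Gaps: 15, 15, 15 hours — each event is 15 hours after the previous one.
Jan 5 2028 5:00 PM + 15 h = Jan 6 2028 8:00 AM.

Jan 6 2028 8:00 AM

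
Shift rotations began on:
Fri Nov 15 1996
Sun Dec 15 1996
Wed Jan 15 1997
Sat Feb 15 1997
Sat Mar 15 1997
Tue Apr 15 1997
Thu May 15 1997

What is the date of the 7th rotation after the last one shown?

Mon Dec 15 1997

Each date is the 15th; the gaps (30, 31, 31, 28, 31, 30) track the month lengths.
The rule is the 15th of each month.
Next: June 1997 → Sun Jun 15 1997.
July 1997: Tue Jul 15 1997.
August 1997: Fri Aug 15 1997.
Next: September 1997 → Mon Sep 15 1997.
October 1997: Wed Oct 15 1997.
Next: November 1997 → Sat Nov 15 1997.
December 1997: Mon Dec 15 1997.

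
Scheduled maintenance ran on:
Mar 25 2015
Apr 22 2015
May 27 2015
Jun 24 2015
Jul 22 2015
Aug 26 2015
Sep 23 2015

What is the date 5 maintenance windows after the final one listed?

Gaps: 28, 35, 28, 28, 35, 28 days — a mix of 28 and 35. Every date is a Wednesday.
Each is the 4th Wednesday of its month.
October 2015 — 4th Wednesday is Oct 28 2015.
November 2015 — 4th Wednesday is Nov 25 2015.
December 2015 — 4th Wednesday is Dec 23 2015.
4th Wednesday of January 2016: Jan 27 2016.
4th Wednesday of February 2016: Feb 24 2016.

Feb 24 2016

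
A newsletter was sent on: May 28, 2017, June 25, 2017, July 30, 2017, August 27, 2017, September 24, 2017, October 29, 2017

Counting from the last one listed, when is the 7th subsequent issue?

May 27, 2018

Every date is a Sunday; gaps 28, 35, 28, 28, 35 days.
Each is the last Sunday of its month (at least one falls on the 29th or later, ruling out '4th Sunday').
Last Sunday of November 2017: November 26, 2017.
December 2017 ends with Sunday December 31, 2017.
Last Sunday of January 2018: January 28, 2018.
Last Sunday of February 2018: February 25, 2018.
March 2018 ends with Sunday March 25, 2018.
April 2018 ends with Sunday April 29, 2018.
May 2018 ends with Sunday May 27, 2018.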